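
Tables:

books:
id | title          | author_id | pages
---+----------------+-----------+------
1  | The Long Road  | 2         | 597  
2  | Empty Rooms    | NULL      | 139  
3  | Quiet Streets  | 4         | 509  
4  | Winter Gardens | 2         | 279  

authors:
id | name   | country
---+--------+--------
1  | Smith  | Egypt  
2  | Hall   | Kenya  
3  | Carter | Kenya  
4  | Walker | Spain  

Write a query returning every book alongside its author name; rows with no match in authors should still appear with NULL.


LEFT JOIN keeps every row from books (the left table); where author_id has no match in authors, the author columns become NULL. Walk through each book:
  - book 1 (The Long Road): author_id=2 -> matches Hall
  - book 2 (Empty Rooms): author_id=NULL, no match -> kept with NULL
  - book 3 (Quiet Streets): author_id=4 -> matches Walker
  - book 4 (Winter Gardens): author_id=2 -> matches Hall
All 4 rows appear; 1 has NULL author.

SQL:
SELECT a.title, b.name AS author
FROM books a
LEFT JOIN authors b ON a.author_id = b.id

Result:
title          | author
---------------+-------
The Long Road  | Hall  
Empty Rooms    | NULL  
Quiet Streets  | Walker
Winter Gardens | Hall  


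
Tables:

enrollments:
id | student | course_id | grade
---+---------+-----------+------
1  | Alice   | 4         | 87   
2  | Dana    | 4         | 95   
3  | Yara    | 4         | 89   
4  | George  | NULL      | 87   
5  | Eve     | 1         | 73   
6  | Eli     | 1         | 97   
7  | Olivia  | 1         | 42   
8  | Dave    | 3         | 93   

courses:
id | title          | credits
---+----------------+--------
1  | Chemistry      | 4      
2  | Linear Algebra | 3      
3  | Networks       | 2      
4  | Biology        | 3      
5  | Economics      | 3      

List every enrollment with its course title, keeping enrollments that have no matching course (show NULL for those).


LEFT JOIN keeps every row from enrollments (the left table); where course_id has no match in courses, the course columns become NULL. Walk through each enrollment:
  - enrollment 1 (Alice): course_id=4 -> matches Biology
  - enrollment 2 (Dana): course_id=4 -> matches Biology
  - enrollment 3 (Yara): course_id=4 -> matches Biology
  - enrollment 4 (George): course_id=NULL, no match -> kept with NULL
  - enrollment 5 (Eve): course_id=1 -> matches Chemistry
  - enrollment 6 (Eli): course_id=1 -> matches Chemistry
  - enrollment 7 (Olivia): course_id=1 -> matches Chemistry
  - enrollment 8 (Dave): course_id=3 -> matches Networks
All 8 rows appear; 1 has NULL course.

SQL:
SELECT a.student, b.title AS course
FROM enrollments a
LEFT JOIN courses b ON a.course_id = b.id

Result:
student | course   
--------+----------
Alice   | Biology  
Dana    | Biology  
Yara    | Biology  
George  | NULL     
Eve     | Chemistry
Eli     | Chemistry
Olivia  | Chemistry
Dave    | Networks 


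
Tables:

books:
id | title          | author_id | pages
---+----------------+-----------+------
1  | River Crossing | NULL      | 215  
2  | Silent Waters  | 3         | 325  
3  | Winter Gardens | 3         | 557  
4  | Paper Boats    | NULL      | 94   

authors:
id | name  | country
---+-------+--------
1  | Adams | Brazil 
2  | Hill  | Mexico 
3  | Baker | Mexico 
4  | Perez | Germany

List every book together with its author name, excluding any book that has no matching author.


INNER JOIN keeps only books rows whose author_id matches an id in authors. Walk through each book:
  - book 1 (River Crossing): author_id=NULL, no match -> dropped
  - book 2 (Silent Waters): author_id=3 -> matches Baker
  - book 3 (Winter Gardens): author_id=3 -> matches Baker
  - book 4 (Paper Boats): author_id=NULL, no match -> dropped
So 2 of 4 rows are dropped.

SQL:
SELECT a.title, b.name AS author
FROM books a
INNER JOIN authors b ON a.author_id = b.id

Result:
title          | author
---------------+-------
Silent Waters  | Baker 
Winter Gardens | Baker 


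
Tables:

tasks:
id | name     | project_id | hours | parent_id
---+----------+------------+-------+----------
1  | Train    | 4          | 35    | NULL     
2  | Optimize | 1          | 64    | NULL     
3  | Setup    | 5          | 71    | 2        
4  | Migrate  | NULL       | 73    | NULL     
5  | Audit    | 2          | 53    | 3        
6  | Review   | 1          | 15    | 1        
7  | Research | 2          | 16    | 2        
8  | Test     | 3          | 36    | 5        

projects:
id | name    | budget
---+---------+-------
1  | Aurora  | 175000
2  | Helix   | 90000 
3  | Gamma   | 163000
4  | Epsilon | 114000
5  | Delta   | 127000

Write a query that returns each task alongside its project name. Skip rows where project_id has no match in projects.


INNER JOIN keeps only tasks rows whose project_id matches an id in projects. Walk through each task:
  - task 1 (Train): project_id=4 -> matches Epsilon
  - task 2 (Optimize): project_id=1 -> matches Aurora
  - task 3 (Setup): project_id=5 -> matches Delta
  - task 4 (Migrate): project_id=NULL, no match -> dropped
  - task 5 (Audit): project_id=2 -> matches Helix
  - task 6 (Review): project_id=1 -> matches Aurora
  - task 7 (Research): project_id=2 -> matches Helix
  - task 8 (Test): project_id=3 -> matches Gamma
So 1 of 8 rows is dropped.

SQL:
SELECT a.name, b.name AS project
FROM tasks a
INNER JOIN projects b ON a.project_id = b.id

Result:
name     | project
---------+--------
Train    | Epsilon
Optimize | Aurora 
Setup    | Delta  
Audit    | Helix  
Review   | Aurora 
Research | Helix  
Test     | Gamma  


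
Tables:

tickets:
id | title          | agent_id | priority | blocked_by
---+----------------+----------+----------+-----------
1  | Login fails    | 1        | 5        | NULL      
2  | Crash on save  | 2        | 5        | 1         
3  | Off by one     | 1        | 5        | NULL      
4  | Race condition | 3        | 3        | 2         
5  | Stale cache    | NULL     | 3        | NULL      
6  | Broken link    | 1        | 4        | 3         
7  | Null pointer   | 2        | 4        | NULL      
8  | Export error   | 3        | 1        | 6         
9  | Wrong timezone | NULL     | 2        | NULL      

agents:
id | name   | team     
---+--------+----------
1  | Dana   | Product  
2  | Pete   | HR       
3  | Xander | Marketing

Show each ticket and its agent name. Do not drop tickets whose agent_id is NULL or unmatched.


LEFT JOIN keeps every row from tickets (the left table); where agent_id has no match in agents, the agent columns become NULL. Walk through each ticket:
  - ticket 1 (Login fails): agent_id=1 -> matches Dana
  - ticket 2 (Crash on save): agent_id=2 -> matches Pete
  - ticket 3 (Off by one): agent_id=1 -> matches Dana
  - ticket 4 (Race condition): agent_id=3 -> matches Xander
  - ticket 5 (Stale cache): agent_id=NULL, no match -> kept with NULL
  - ticket 6 (Broken link): agent_id=1 -> matches Dana
  - ticket 7 (Null pointer): agent_id=2 -> matches Pete
  - ticket 8 (Export error): agent_id=3 -> matches Xander
  - ticket 9 (Wrong timezone): agent_id=NULL, no match -> kept with NULL
All 9 rows appear; 2 have NULL agent.

SQL:
SELECT a.title, b.name AS agent
FROM tickets a
LEFT JOIN agents b ON a.agent_id = b.id

Result:
title          | agent 
---------------+-------
Login fails    | Dana  
Crash on save  | Pete  
Off by one     | Dana  
Race condition | Xander
Stale cache    | NULL  
Broken link    | Dana  
Null pointer   | Pete  
Export error   | Xander
Wrong timezone | NULL  


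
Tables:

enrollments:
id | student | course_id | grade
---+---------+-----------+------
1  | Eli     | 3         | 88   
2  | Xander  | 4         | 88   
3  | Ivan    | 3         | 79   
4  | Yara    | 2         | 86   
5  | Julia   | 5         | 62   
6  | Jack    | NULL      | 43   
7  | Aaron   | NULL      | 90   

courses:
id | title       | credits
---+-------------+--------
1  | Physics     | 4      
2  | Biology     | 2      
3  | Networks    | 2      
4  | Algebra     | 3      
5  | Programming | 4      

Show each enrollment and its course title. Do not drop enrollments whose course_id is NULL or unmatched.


LEFT JOIN keeps every row from enrollments (the left table); where course_id has no match in courses, the course columns become NULL. Walk through each enrollment:
  - enrollment 1 (Eli): course_id=3 -> matches Networks
  - enrollment 2 (Xander): course_id=4 -> matches Algebra
  - enrollment 3 (Ivan): course_id=3 -> matches Networks
  - enrollment 4 (Yara): course_id=2 -> matches Biology
  - enrollment 5 (Julia): course_id=5 -> matches Programming
  - enrollment 6 (Jack): course_id=NULL, no match -> kept with NULL
  - enrollment 7 (Aaron): course_id=NULL, no match -> kept with NULL
All 7 rows appear; 2 have NULL course.

SQL:
SELECT a.student, b.title AS course
FROM enrollments a
LEFT JOIN courses b ON a.course_id = b.id

Result:
student | course     
--------+------------
Eli     | Networks   
Xander  | Algebra    
Ivan    | Networks   
Yara    | Biology    
Julia   | Programming
Jack    | NULL       
Aaron   | NULL       


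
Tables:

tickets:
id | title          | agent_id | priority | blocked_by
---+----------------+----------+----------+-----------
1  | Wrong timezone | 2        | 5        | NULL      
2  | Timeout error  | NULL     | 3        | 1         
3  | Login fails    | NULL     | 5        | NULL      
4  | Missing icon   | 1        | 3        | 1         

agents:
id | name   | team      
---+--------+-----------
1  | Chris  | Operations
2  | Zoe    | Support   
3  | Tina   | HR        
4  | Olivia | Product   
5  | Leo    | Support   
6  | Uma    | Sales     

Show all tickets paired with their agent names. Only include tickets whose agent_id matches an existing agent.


INNER JOIN keeps only tickets rows whose agent_id matches an id in agents. Walk through each ticket:
  - ticket 1 (Wrong timezone): agent_id=2 -> matches Zoe
  - ticket 2 (Timeout error): agent_id=NULL, no match -> dropped
  - ticket 3 (Login fails): agent_id=NULL, no match -> dropped
  - ticket 4 (Missing icon): agent_id=1 -> matches Chris
So 2 of 4 rows are dropped.

SQL:
SELECT a.title, b.name AS agent
FROM tickets a
INNER JOIN agents b ON a.agent_id = b.id

Result:
title          | agent
---------------+------
Wrong timezone | Zoe  
Missing icon   | Chris


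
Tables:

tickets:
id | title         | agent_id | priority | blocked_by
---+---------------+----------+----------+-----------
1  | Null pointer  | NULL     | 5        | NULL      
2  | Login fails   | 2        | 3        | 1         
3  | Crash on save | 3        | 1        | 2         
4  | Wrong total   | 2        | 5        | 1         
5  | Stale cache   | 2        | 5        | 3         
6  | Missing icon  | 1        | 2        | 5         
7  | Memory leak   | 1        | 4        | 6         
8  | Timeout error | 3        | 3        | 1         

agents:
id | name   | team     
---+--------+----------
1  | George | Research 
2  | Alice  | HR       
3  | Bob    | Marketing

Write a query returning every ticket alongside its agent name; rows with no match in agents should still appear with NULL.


LEFT JOIN keeps every row from tickets (the left table); where agent_id has no match in agents, the agent columns become NULL. Walk through each ticket:
  - ticket 1 (Null pointer): agent_id=NULL, no match -> kept with NULL
  - ticket 2 (Login fails): agent_id=2 -> matches Alice
  - ticket 3 (Crash on save): agent_id=3 -> matches Bob
  - ticket 4 (Wrong total): agent_id=2 -> matches Alice
  - ticket 5 (Stale cache): agent_id=2 -> matches Alice
  - ticket 6 (Missing icon): agent_id=1 -> matches George
  - ticket 7 (Memory leak): agent_id=1 -> matches George
  - ticket 8 (Timeout error): agent_id=3 -> matches Bob
All 8 rows appear; 1 has NULL agent.

SQL:
SELECT a.title, b.name AS agent
FROM tickets a
LEFT JOIN agents b ON a.agent_id = b.id

Result:
title         | agent 
--------------+-------
Null pointer  | NULL  
Login fails   | Alice 
Crash on save | Bob   
Wrong total   | Alice 
Stale cache   | Alice 
Missing icon  | George
Memory leak   | George
Timeout error | Bob   


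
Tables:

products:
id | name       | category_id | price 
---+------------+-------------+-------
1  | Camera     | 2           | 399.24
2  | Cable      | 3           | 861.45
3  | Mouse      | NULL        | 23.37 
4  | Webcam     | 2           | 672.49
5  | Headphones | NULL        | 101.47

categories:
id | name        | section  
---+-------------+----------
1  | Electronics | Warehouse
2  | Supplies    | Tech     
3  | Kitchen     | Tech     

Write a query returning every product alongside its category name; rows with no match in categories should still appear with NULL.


LEFT JOIN keeps every row from products (the left table); where category_id has no match in categories, the category columns become NULL. Walk through each product:
  - product 1 (Camera): category_id=2 -> matches Supplies
  - product 2 (Cable): category_id=3 -> matches Kitchen
  - product 3 (Mouse): category_id=NULL, no match -> kept with NULL
  - product 4 (Webcam): category_id=2 -> matches Supplies
  - product 5 (Headphones): category_id=NULL, no match -> kept with NULL
All 5 rows appear; 2 have NULL category.

SQL:
SELECT a.name, b.name AS category
FROM products a
LEFT JOIN categories b ON a.category_id = b.id

Result:
name       | category
-----------+---------
Camera     | Supplies
Cable      | Kitchen 
Mouse      | NULL    
Webcam     | Supplies
Headphones | NULL    


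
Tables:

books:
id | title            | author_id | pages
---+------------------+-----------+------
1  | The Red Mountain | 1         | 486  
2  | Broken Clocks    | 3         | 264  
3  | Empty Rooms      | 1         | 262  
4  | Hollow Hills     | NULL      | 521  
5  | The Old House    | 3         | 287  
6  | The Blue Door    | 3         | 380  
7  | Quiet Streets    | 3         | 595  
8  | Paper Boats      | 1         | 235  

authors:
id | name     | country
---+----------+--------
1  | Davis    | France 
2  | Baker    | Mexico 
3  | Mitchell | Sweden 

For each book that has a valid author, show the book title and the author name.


INNER JOIN keeps only books rows whose author_id matches an id in authors. Walk through each book:
  - book 1 (The Red Mountain): author_id=1 -> matches Davis
  - book 2 (Broken Clocks): author_id=3 -> matches Mitchell
  - book 3 (Empty Rooms): author_id=1 -> matches Davis
  - book 4 (Hollow Hills): author_id=NULL, no match -> dropped
  - book 5 (The Old House): author_id=3 -> matches Mitchell
  - book 6 (The Blue Door): author_id=3 -> matches Mitchell
  - book 7 (Quiet Streets): author_id=3 -> matches Mitchell
  - book 8 (Paper Boats): author_id=1 -> matches Davis
So 1 of 8 rows is dropped.

SQL:
SELECT a.title, b.name AS author
FROM books a
INNER JOIN authors b ON a.author_id = b.id

Result:
title            | author  
-----------------+---------
The Red Mountain | Davis   
Broken Clocks    | Mitchell
Empty Rooms      | Davis   
The Old House    | Mitchell
The Blue Door    | Mitchell
Quiet Streets    | Mitchell
Paper Boats      | Davis   


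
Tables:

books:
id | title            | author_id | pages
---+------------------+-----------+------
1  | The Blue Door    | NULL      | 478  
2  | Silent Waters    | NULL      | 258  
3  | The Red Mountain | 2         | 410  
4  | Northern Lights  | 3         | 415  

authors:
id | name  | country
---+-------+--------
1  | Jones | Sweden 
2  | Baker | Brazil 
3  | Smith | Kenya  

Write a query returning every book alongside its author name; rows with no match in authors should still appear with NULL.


LEFT JOIN keeps every row from books (the left table); where author_id has no match in authors, the author columns become NULL. Walk through each book:
  - book 1 (The Blue Door): author_id=NULL, no match -> kept with NULL
  - book 2 (Silent Waters): author_id=NULL, no match -> kept with NULL
  - book 3 (The Red Mountain): author_id=2 -> matches Baker
  - book 4 (Northern Lights): author_id=3 -> matches Smith
All 4 rows appear; 2 have NULL author.

SQL:
SELECT a.title, b.name AS author
FROM books a
LEFT JOIN authors b ON a.author_id = b.id

Result:
title            | author
-----------------+-------
The Blue Door    | NULL  
Silent Waters    | NULL  
The Red Mountain | Baker 
Northern Lights  | Smith 


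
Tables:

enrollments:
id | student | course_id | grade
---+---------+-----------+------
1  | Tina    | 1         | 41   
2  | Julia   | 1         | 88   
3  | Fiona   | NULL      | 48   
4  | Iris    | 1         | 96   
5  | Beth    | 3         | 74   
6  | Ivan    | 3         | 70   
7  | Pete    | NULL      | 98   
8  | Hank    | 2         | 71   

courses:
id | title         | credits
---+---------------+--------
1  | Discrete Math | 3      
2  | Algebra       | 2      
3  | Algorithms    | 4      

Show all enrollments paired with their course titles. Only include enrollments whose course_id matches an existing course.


INNER JOIN keeps only enrollments rows whose course_id matches an id in courses. Walk through each enrollment:
  - enrollment 1 (Tina): course_id=1 -> matches Discrete Math
  - enrollment 2 (Julia): course_id=1 -> matches Discrete Math
  - enrollment 3 (Fiona): course_id=NULL, no match -> dropped
  - enrollment 4 (Iris): course_id=1 -> matches Discrete Math
  - enrollment 5 (Beth): course_id=3 -> matches Algorithms
  - enrollment 6 (Ivan): course_id=3 -> matches Algorithms
  - enrollment 7 (Pete): course_id=NULL, no match -> dropped
  - enrollment 8 (Hank): course_id=2 -> matches Algebra
So 2 of 8 rows are dropped.

SQL:
SELECT a.student, b.title AS course
FROM enrollments a
INNER JOIN courses b ON a.course_id = b.id

Result:
student | course       
--------+--------------
Tina    | Discrete Math
Julia   | Discrete Math
Iris    | Discrete Math
Beth    | Algorithms   
Ivan    | Algorithms   
Hank    | Algebra      


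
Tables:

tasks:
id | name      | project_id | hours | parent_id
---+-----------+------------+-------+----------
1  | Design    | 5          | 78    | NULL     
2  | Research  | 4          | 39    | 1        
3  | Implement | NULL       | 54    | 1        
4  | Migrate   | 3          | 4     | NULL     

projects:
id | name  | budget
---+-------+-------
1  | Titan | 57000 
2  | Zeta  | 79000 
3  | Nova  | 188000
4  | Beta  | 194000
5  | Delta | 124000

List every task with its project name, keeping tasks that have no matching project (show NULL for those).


LEFT JOIN keeps every row from tasks (the left table); where project_id has no match in projects, the project columns become NULL. Walk through each task:
  - task 1 (Design): project_id=5 -> matches Delta
  - task 2 (Research): project_id=4 -> matches Beta
  - task 3 (Implement): project_id=NULL, no match -> kept with NULL
  - task 4 (Migrate): project_id=3 -> matches Nova
All 4 rows appear; 1 has NULL project.

SQL:
SELECT a.name, b.name AS project
FROM tasks a
LEFT JOIN projects b ON a.project_id = b.id

Result:
name      | project
----------+--------
Design    | Delta  
Research  | Beta   
Implement | NULL   
Migrate   | Nova   


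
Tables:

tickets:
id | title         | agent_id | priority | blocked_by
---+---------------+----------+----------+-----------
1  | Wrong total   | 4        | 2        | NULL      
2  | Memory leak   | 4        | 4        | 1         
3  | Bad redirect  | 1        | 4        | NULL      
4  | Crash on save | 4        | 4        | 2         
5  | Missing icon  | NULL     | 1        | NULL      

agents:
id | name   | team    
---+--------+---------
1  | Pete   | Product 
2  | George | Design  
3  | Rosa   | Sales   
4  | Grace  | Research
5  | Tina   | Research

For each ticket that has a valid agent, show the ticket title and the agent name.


INNER JOIN keeps only tickets rows whose agent_id matches an id in agents. Walk through each ticket:
  - ticket 1 (Wrong total): agent_id=4 -> matches Grace
  - ticket 2 (Memory leak): agent_id=4 -> matches Grace
  - ticket 3 (Bad redirect): agent_id=1 -> matches Pete
  - ticket 4 (Crash on save): agent_id=4 -> matches Grace
  - ticket 5 (Missing icon): agent_id=NULL, no match -> dropped
So 1 of 5 rows is dropped.

SQL:
SELECT a.title, b.name AS agent
FROM tickets a
INNER JOIN agents b ON a.agent_id = b.id

Result:
title         | agent
--------------+------
Wrong total   | Grace
Memory leak   | Grace
Bad redirect  | Pete 
Crash on save | Grace


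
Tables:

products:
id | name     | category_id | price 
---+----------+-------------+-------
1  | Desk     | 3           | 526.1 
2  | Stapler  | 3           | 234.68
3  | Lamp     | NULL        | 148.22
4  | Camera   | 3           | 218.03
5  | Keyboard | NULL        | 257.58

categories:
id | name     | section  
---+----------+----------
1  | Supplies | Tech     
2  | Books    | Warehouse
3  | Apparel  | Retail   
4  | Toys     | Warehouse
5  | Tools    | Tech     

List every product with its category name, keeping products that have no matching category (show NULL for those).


LEFT JOIN keeps every row from products (the left table); where category_id has no match in categories, the category columns become NULL. Walk through each product:
  - product 1 (Desk): category_id=3 -> matches Apparel
  - product 2 (Stapler): category_id=3 -> matches Apparel
  - product 3 (Lamp): category_id=NULL, no match -> kept with NULL
  - product 4 (Camera): category_id=3 -> matches Apparel
  - product 5 (Keyboard): category_id=NULL, no match -> kept with NULL
All 5 rows appear; 2 have NULL category.

SQL:
SELECT a.name, b.name AS category
FROM products a
LEFT JOIN categories b ON a.category_id = b.id

Result:
name     | category
---------+---------
Desk     | Apparel 
Stapler  | Apparel 
Lamp     | NULL    
Camera   | Apparel 
Keyboard | NULL    


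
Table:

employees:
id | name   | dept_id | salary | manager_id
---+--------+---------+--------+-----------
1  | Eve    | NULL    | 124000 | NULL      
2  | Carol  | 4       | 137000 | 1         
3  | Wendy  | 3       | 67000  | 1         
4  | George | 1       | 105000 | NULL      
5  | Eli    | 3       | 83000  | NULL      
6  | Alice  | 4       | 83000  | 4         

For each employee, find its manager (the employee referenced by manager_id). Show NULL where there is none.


This is a self-join: employees is joined to a second copy of itself, matching each row's manager_id to another row's id. Use LEFT JOIN so rows with manager_id=NULL are kept.
  - employee 1 (Eve): manager_id=NULL -> NULL
  - employee 2 (Carol): manager_id=1 -> Eve
  - employee 3 (Wendy): manager_id=1 -> Eve
  - employee 4 (George): manager_id=NULL -> NULL
  - employee 5 (Eli): manager_id=NULL -> NULL
  - employee 6 (Alice): manager_id=4 -> George

SQL:
SELECT a.name AS item, b.name AS manager
FROM employees a
LEFT JOIN employees b ON a.manager_id = b.id

Result:
item   | manager
-------+--------
Eve    | NULL   
Carol  | Eve    
Wendy  | Eve    
George | NULL   
Eli    | NULL   
Alice  | George 


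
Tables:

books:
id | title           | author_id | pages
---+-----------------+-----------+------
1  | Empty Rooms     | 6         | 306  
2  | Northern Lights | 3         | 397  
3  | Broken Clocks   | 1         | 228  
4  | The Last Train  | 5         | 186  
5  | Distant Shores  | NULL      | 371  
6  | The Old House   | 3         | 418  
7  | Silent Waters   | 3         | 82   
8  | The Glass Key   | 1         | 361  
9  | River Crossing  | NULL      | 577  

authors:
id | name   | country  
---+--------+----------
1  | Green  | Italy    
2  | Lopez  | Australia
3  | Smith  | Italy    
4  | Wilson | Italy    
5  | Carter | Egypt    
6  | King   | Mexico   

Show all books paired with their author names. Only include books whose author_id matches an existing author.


INNER JOIN keeps only books rows whose author_id matches an id in authors. Walk through each book:
  - book 1 (Empty Rooms): author_id=6 -> matches King
  - book 2 (Northern Lights): author_id=3 -> matches Smith
  - book 3 (Broken Clocks): author_id=1 -> matches Green
  - book 4 (The Last Train): author_id=5 -> matches Carter
  - book 5 (Distant Shores): author_id=NULL, no match -> dropped
  - book 6 (The Old House): author_id=3 -> matches Smith
  - book 7 (Silent Waters): author_id=3 -> matches Smith
  - book 8 (The Glass Key): author_id=1 -> matches Green
  - book 9 (River Crossing): author_id=NULL, no match -> dropped
So 2 of 9 rows are dropped.

SQL:
SELECT a.title, b.name AS author
FROM books a
INNER JOIN authors b ON a.author_id = b.id

Result:
title           | author
----------------+-------
Empty Rooms     | King  
Northern Lights | Smith 
Broken Clocks   | Green 
The Last Train  | Carter
The Old House   | Smith 
Silent Waters   | Smith 
The Glass Key   | Green 


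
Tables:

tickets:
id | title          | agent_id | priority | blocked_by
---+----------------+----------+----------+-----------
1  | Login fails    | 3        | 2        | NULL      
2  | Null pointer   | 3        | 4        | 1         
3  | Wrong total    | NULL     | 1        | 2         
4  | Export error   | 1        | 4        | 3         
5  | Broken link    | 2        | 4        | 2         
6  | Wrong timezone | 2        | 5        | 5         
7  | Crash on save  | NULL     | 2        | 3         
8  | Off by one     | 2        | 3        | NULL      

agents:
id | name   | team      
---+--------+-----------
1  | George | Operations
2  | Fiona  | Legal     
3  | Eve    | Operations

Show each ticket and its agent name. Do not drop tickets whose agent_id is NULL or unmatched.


LEFT JOIN keeps every row from tickets (the left table); where agent_id has no match in agents, the agent columns become NULL. Walk through each ticket:
  - ticket 1 (Login fails): agent_id=3 -> matches Eve
  - ticket 2 (Null pointer): agent_id=3 -> matches Eve
  - ticket 3 (Wrong total): agent_id=NULL, no match -> kept with NULL
  - ticket 4 (Export error): agent_id=1 -> matches George
  - ticket 5 (Broken link): agent_id=2 -> matches Fiona
  - ticket 6 (Wrong timezone): agent_id=2 -> matches Fiona
  - ticket 7 (Crash on save): agent_id=NULL, no match -> kept with NULL
  - ticket 8 (Off by one): agent_id=2 -> matches Fiona
All 8 rows appear; 2 have NULL agent.

SQL:
SELECT a.title, b.name AS agent
FROM tickets a
LEFT JOIN agents b ON a.agent_id = b.id

Result:
title          | agent 
---------------+-------
Login fails    | Eve   
Null pointer   | Eve   
Wrong total    | NULL  
Export error   | George
Broken link    | Fiona 
Wrong timezone | Fiona 
Crash on save  | NULL  
Off by one     | Fiona 


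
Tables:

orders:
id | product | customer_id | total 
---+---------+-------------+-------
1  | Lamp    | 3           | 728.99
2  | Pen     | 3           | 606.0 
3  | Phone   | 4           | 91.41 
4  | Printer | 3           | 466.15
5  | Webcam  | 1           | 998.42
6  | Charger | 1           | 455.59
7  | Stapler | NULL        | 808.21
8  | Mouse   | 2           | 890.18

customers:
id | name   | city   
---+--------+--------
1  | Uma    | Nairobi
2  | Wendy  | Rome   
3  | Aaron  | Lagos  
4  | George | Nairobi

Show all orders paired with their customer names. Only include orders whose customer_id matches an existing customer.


INNER JOIN keeps only orders rows whose customer_id matches an id in customers. Walk through each order:
  - order 1 (Lamp): customer_id=3 -> matches Aaron
  - order 2 (Pen): customer_id=3 -> matches Aaron
  - order 3 (Phone): customer_id=4 -> matches George
  - order 4 (Printer): customer_id=3 -> matches Aaron
  - order 5 (Webcam): customer_id=1 -> matches Uma
  - order 6 (Charger): customer_id=1 -> matches Uma
  - order 7 (Stapler): customer_id=NULL, no match -> dropped
  - order 8 (Mouse): customer_id=2 -> matches Wendy
So 1 of 8 rows is dropped.

SQL:
SELECT a.product, b.name AS customer
FROM orders a
INNER JOIN customers b ON a.customer_id = b.id

Result:
product | customer
--------+---------
Lamp    | Aaron   
Pen     | Aaron   
Phone   | George  
Printer | Aaron   
Webcam  | Uma     
Charger | Uma     
Mouse   | Wendy   


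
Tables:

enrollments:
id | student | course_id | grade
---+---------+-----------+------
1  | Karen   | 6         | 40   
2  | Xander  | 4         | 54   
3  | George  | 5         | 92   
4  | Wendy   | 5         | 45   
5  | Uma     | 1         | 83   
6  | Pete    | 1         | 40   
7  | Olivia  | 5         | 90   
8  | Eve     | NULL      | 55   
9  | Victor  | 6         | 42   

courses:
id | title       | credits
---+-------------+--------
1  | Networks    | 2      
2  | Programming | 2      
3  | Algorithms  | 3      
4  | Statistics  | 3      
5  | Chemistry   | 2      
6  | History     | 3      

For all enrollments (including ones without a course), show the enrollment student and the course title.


LEFT JOIN keeps every row from enrollments (the left table); where course_id has no match in courses, the course columns become NULL. Walk through each enrollment:
  - enrollment 1 (Karen): course_id=6 -> matches History
  - enrollment 2 (Xander): course_id=4 -> matches Statistics
  - enrollment 3 (George): course_id=5 -> matches Chemistry
  - enrollment 4 (Wendy): course_id=5 -> matches Chemistry
  - enrollment 5 (Uma): course_id=1 -> matches Networks
  - enrollment 6 (Pete): course_id=1 -> matches Networks
  - enrollment 7 (Olivia): course_id=5 -> matches Chemistry
  - enrollment 8 (Eve): course_id=NULL, no match -> kept with NULL
  - enrollment 9 (Victor): course_id=6 -> matches History
All 9 rows appear; 1 has NULL course.

SQL:
SELECT a.student, b.title AS course
FROM enrollments a
LEFT JOIN courses b ON a.course_id = b.id

Result:
student | course    
--------+-----------
Karen   | History   
Xander  | Statistics
George  | Chemistry 
Wendy   | Chemistry 
Uma     | Networks  
Pete    | Networks  
Olivia  | Chemistry 
Eve     | NULL      
Victor  | History   


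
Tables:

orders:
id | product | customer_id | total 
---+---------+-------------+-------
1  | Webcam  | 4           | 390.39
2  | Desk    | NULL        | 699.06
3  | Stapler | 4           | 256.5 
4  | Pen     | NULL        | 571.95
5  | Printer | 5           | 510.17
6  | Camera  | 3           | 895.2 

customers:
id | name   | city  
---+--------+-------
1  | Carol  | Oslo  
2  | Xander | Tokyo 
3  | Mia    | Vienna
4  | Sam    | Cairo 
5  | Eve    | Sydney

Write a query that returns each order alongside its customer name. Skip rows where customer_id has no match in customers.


INNER JOIN keeps only orders rows whose customer_id matches an id in customers. Walk through each order:
  - order 1 (Webcam): customer_id=4 -> matches Sam
  - order 2 (Desk): customer_id=NULL, no match -> dropped
  - order 3 (Stapler): customer_id=4 -> matches Sam
  - order 4 (Pen): customer_id=NULL, no match -> dropped
  - order 5 (Printer): customer_id=5 -> matches Eve
  - order 6 (Camera): customer_id=3 -> matches Mia
So 2 of 6 rows are dropped.

SQL:
SELECT a.product, b.name AS customer
FROM orders a
INNER JOIN customers b ON a.customer_id = b.id

Result:
product | customer
--------+---------
Webcam  | Sam     
Stapler | Sam     
Printer | Eve     
Camera  | Mia     


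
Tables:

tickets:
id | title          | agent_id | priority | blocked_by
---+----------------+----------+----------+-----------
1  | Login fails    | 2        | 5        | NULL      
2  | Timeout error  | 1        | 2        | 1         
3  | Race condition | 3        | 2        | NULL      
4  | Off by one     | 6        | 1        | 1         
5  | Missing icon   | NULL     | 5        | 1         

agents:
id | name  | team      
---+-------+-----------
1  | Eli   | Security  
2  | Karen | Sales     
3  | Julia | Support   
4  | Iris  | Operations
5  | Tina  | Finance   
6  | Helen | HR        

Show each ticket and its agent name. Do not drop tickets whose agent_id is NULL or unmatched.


LEFT JOIN keeps every row from tickets (the left table); where agent_id has no match in agents, the agent columns become NULL. Walk through each ticket:
  - ticket 1 (Login fails): agent_id=2 -> matches Karen
  - ticket 2 (Timeout error): agent_id=1 -> matches Eli
  - ticket 3 (Race condition): agent_id=3 -> matches Julia
  - ticket 4 (Off by one): agent_id=6 -> matches Helen
  - ticket 5 (Missing icon): agent_id=NULL, no match -> kept with NULL
All 5 rows appear; 1 has NULL agent.

SQL:
SELECT a.title, b.name AS agent
FROM tickets a
LEFT JOIN agents b ON a.agent_id = b.id

Result:
title          | agent
---------------+------
Login fails    | Karen
Timeout error  | Eli  
Race condition | Julia
Off by one     | Helen
Missing icon   | NULL 


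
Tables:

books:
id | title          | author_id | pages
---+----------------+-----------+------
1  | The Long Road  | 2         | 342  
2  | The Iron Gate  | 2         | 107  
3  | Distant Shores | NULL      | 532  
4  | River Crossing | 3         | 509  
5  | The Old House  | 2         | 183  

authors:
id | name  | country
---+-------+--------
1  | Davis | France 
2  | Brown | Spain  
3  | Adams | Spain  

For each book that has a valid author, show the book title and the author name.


INNER JOIN keeps only books rows whose author_id matches an id in authors. Walk through each book:
  - book 1 (The Long Road): author_id=2 -> matches Brown
  - book 2 (The Iron Gate): author_id=2 -> matches Brown
  - book 3 (Distant Shores): author_id=NULL, no match -> dropped
  - book 4 (River Crossing): author_id=3 -> matches Adams
  - book 5 (The Old House): author_id=2 -> matches Brown
So 1 of 5 rows is dropped.

SQL:
SELECT a.title, b.name AS author
FROM books a
INNER JOIN authors b ON a.author_id = b.id

Result:
title          | author
---------------+-------
The Long Road  | Brown 
The Iron Gate  | Brown 
River Crossing | Adams 
The Old House  | Brown 


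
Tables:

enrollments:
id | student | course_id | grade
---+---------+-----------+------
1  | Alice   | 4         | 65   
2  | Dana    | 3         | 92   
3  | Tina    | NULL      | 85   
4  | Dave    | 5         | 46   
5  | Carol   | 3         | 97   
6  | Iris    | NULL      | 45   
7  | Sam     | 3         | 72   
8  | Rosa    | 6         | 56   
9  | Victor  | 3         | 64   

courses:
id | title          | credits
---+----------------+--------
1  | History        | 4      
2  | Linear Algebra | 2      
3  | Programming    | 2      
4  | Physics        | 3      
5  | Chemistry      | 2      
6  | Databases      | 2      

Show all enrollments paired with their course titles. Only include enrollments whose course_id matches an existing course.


INNER JOIN keeps only enrollments rows whose course_id matches an id in courses. Walk through each enrollment:
  - enrollment 1 (Alice): course_id=4 -> matches Physics
  - enrollment 2 (Dana): course_id=3 -> matches Programming
  - enrollment 3 (Tina): course_id=NULL, no match -> dropped
  - enrollment 4 (Dave): course_id=5 -> matches Chemistry
  - enrollment 5 (Carol): course_id=3 -> matches Programming
  - enrollment 6 (Iris): course_id=NULL, no match -> dropped
  - enrollment 7 (Sam): course_id=3 -> matches Programming
  - enrollment 8 (Rosa): course_id=6 -> matches Databases
  - enrollment 9 (Victor): course_id=3 -> matches Programming
So 2 of 9 rows are dropped.

SQL:
SELECT a.student, b.title AS course
FROM enrollments a
INNER JOIN courses b ON a.course_id = b.id

Result:
student | course     
--------+------------
Alice   | Physics    
Dana    | Programming
Dave    | Chemistry  
Carol   | Programming
Sam     | Programming
Rosa    | Databases  
Victor  | Programming


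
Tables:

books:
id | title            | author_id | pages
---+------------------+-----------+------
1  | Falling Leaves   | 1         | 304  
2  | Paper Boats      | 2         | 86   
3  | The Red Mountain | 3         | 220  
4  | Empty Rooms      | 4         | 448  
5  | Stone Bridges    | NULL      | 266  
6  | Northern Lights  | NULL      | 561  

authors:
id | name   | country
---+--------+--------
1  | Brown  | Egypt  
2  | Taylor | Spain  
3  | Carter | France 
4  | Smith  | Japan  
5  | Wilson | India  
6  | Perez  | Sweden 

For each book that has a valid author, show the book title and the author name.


INNER JOIN keeps only books rows whose author_id matches an id in authors. Walk through each book:
  - book 1 (Falling Leaves): author_id=1 -> matches Brown
  - book 2 (Paper Boats): author_id=2 -> matches Taylor
  - book 3 (The Red Mountain): author_id=3 -> matches Carter
  - book 4 (Empty Rooms): author_id=4 -> matches Smith
  - book 5 (Stone Bridges): author_id=NULL, no match -> dropped
  - book 6 (Northern Lights): author_id=NULL, no match -> dropped
So 2 of 6 rows are dropped.

SQL:
SELECT a.title, b.name AS author
FROM books a
INNER JOIN authors b ON a.author_id = b.id

Result:
title            | author
-----------------+-------
Falling Leaves   | Brown 
Paper Boats      | Taylor
The Red Mountain | Carter
Empty Rooms      | Smith 


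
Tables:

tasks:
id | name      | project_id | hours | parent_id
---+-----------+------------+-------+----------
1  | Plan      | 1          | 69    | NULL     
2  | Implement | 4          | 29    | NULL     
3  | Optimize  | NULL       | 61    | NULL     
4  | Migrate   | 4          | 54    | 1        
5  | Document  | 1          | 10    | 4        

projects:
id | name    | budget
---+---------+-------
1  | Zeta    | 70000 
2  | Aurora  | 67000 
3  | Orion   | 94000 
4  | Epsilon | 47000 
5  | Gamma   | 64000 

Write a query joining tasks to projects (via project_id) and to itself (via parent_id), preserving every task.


Two LEFT JOINs from the same base table tasks: one to projects via project_id, one to tasks itself via parent_id. Both are LEFT so every task is preserved.
Match against projects:
  - task 1 (Plan): project_id=1 -> matches Zeta
  - task 2 (Implement): project_id=4 -> matches Epsilon
  - task 3 (Optimize): project_id=NULL, no match -> kept with NULL
  - task 4 (Migrate): project_id=4 -> matches Epsilon
  - task 5 (Document): project_id=1 -> matches Zeta
Match against tasks (self):
  - task 1 (Plan): parent_id=NULL -> NULL
  - task 2 (Implement): parent_id=NULL -> NULL
  - task 3 (Optimize): parent_id=NULL -> NULL
  - task 4 (Migrate): parent_id=1 -> Plan
  - task 5 (Document): parent_id=4 -> Migrate

SQL:
SELECT a.name, b.name AS project, c.name AS parent
FROM tasks a
LEFT JOIN projects b ON a.project_id = b.id
LEFT JOIN tasks c ON a.parent_id = c.id

Result:
name      | project | parent 
----------+---------+--------
Plan      | Zeta    | NULL   
Implement | Epsilon | NULL   
Optimize  | NULL    | NULL   
Migrate   | Epsilon | Plan   
Document  | Zeta    | Migrate


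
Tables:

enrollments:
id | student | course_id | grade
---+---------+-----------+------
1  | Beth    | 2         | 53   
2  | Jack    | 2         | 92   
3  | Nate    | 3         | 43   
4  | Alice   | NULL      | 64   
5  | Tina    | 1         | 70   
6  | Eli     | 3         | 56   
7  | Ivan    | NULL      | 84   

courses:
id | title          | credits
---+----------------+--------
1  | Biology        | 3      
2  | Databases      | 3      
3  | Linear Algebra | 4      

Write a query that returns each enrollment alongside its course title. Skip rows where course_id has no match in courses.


INNER JOIN keeps only enrollments rows whose course_id matches an id in courses. Walk through each enrollment:
  - enrollment 1 (Beth): course_id=2 -> matches Databases
  - enrollment 2 (Jack): course_id=2 -> matches Databases
  - enrollment 3 (Nate): course_id=3 -> matches Linear Algebra
  - enrollment 4 (Alice): course_id=NULL, no match -> dropped
  - enrollment 5 (Tina): course_id=1 -> matches Biology
  - enrollment 6 (Eli): course_id=3 -> matches Linear Algebra
  - enrollment 7 (Ivan): course_id=NULL, no match -> dropped
So 2 of 7 rows are dropped.

SQL:
SELECT a.student, b.title AS course
FROM enrollments a
INNER JOIN courses b ON a.course_id = b.id

Result:
student | course        
--------+---------------
Beth    | Databases     
Jack    | Databases     
Nate    | Linear Algebra
Tina    | Biology       
Eli     | Linear Algebra


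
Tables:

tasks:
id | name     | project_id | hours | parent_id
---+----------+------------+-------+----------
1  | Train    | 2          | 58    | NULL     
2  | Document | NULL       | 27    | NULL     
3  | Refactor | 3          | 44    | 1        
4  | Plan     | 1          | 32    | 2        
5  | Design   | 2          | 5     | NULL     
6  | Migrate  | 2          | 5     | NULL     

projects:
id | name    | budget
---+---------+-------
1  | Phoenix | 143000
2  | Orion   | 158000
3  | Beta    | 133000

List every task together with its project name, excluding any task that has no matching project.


INNER JOIN keeps only tasks rows whose project_id matches an id in projects. Walk through each task:
  - task 1 (Train): project_id=2 -> matches Orion
  - task 2 (Document): project_id=NULL, no match -> dropped
  - task 3 (Refactor): project_id=3 -> matches Beta
  - task 4 (Plan): project_id=1 -> matches Phoenix
  - task 5 (Design): project_id=2 -> matches Orion
  - task 6 (Migrate): project_id=2 -> matches Orion
So 1 of 6 rows is dropped.

SQL:
SELECT a.name, b.name AS project
FROM tasks a
INNER JOIN projects b ON a.project_id = b.id

Result:
name     | project
---------+--------
Train    | Orion  
Refactor | Beta   
Plan     | Phoenix
Design   | Orion  
Migrate  | Orion  
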